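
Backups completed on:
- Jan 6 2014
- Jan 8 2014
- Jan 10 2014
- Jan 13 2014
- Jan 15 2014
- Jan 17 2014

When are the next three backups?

The gap pattern 2, 2, 3, 2, 2 repeats every 3 events.
These are the Mondays, Wednesdays and Fridays of each week.
The following Monday is Jan 20 2014.
Next Wednesday: Jan 22 2014.
Next Friday: Jan 24 2014.

Jan 20 2014, Jan 22 2014, Jan 24 2014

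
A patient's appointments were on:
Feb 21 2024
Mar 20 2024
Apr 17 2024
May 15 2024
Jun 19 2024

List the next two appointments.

Jul 17 2024, Aug 21 2024

Gaps: 28, 28, 28, 35 days — a mix of 28 and 35. Every date is a Wednesday.
Each is the 3rd Wednesday of its month.
July 2024 — 3rd Wednesday is Jul 17 2024.
August 2024 — 3rd Wednesday is Aug 21 2024.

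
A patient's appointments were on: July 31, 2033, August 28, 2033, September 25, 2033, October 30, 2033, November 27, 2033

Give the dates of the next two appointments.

These are Sundays with 28, 28, 35, 28-day gaps.
Each is the final Sunday of its month — July 31, 2033 is past the 28th, so '4th Sunday' doesn't fit.
December 2033 ends with Sunday December 25, 2033.
Last Sunday of January 2034: January 29, 2034.

December 25, 2033; January 29, 2034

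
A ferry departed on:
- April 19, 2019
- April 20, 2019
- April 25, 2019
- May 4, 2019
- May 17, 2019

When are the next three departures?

Gaps: 1, 5, 9, 13 days — each gap is 4 larger than the previous one.
Next gap: 17 days. May 17, 2019 + 17 days = June 3, 2019.
Next gap: 21 days. June 3, 2019 + 21 days = June 24, 2019.
Next gap: 25 days. June 24, 2019 + 25 days = July 19, 2019.

June 3, 2019; June 24, 2019; July 19, 2019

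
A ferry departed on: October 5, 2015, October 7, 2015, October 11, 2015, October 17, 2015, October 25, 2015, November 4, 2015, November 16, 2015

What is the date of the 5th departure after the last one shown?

February 14, 2016

Intervals are 2, 4, 6, 8, 10, 12 days — an arithmetic progression with common difference 2.
Next gap: 14 days. November 16, 2015 + 14 days = November 30, 2015.
Next gap: 16 days. November 30, 2015 + 16 days = December 16, 2015.
Next gap: 18 days. December 16, 2015 + 18 days = January 3, 2016.
Next gap: 20 days. January 3, 2016 + 20 days = January 23, 2016.
Next gap: 22 days. January 23, 2016 + 22 days = February 14, 2016.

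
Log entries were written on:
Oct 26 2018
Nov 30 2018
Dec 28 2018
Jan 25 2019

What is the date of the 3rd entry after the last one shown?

Apr 26 2019

Every date is a Friday; gaps 35, 28, 28 days.
Each is the last Friday of its month (at least one falls on the 29th or later, ruling out '4th Friday').
Last Friday of February 2019: Feb 22 2019.
March 2019 ends with Friday Mar 29 2019.
April 2019 ends with Friday Apr 26 2019.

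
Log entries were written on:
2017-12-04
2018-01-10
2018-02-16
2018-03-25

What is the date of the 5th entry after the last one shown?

2018-09-26

Gaps between consecutive events: 37, 37, 37 days — a constant 37-day interval.
2018-03-25 + 37 days = 2018-05-01.
2018-05-01 + 37 days = 2018-06-07.
2018-06-07 + 37 days = 2018-07-14.
2018-07-14 + 37 days = 2018-08-20.
2018-08-20 + 37 days = 2018-09-26.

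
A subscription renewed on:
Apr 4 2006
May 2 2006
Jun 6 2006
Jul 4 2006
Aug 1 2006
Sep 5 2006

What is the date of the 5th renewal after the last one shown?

Feb 6 2007

These are Tuesdays at 28- or 35-day spacing (28, 35, 28, 28, 35).
The pattern: 1st Tuesday of the month.
October 2006 — 1st Tuesday is Oct 3 2006.
1st Tuesday of November 2006: Nov 7 2006.
1st Tuesday of December 2006: Dec 5 2006.
1st Tuesday of January 2007: Jan 2 2007.
February 2007 — 1st Tuesday is Feb 6 2007.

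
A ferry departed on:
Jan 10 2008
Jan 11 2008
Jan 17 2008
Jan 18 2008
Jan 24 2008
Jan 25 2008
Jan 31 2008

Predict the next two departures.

Feb 1 2008, Feb 7 2008

The gap pattern 1, 6, 1, 6, 1, 6 repeats every 2 events.
These are the Thursdays and Fridays of each week.
Next Friday: Feb 1 2008.
Next Thursday: Feb 7 2008.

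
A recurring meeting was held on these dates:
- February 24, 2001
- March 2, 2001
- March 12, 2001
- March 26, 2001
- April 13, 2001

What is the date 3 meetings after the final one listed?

The spacing grows by 4 each time: 6, 10, 14, 18 days.
Next gap: 22 days. April 13, 2001 + 22 days = May 5, 2001.
Next gap: 26 days. May 5, 2001 + 26 days = May 31, 2001.
Next gap: 30 days. May 31, 2001 + 30 days = June 30, 2001.

June 30, 2001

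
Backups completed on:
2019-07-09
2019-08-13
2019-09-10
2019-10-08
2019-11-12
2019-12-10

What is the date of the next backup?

These are Tuesdays at 28- or 35-day spacing (35, 28, 28, 35, 28).
The pattern: 2nd Tuesday of the month.
2nd Tuesday of January 2020: 2020-01-14.

2020-01-14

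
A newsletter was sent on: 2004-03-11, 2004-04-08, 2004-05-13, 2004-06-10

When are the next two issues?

Gaps: 28, 35, 28 days — a mix of 28 and 35. Every date is a Thursday.
Each is the 2nd Thursday of its month.
July 2004 — 2nd Thursday is 2004-07-08.
August 2004 — 2nd Thursday is 2004-08-12.

2004-07-08, 2004-08-12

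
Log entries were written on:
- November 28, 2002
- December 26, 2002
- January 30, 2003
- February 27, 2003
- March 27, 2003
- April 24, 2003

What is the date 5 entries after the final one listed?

September 25, 2003

These are Thursdays with 28, 35, 28, 28, 28-day gaps.
Each is the final Thursday of its month — January 30, 2003 is past the 28th, so '4th Thursday' doesn't fit.
May 2003 ends with Thursday May 29, 2003.
June 2003 ends with Thursday June 26, 2003.
Last Thursday of July 2003: July 31, 2003.
August 2003 ends with Thursday August 28, 2003.
September 2003 ends with Thursday September 25, 2003.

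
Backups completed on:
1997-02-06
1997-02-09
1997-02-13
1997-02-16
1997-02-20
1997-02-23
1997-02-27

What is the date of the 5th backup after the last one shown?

Every event lands on a Thursday or Sunday (gaps cycle 3, 4, 3, 4, 3, 4).
So the schedule is: every Thursday and Sunday.
Next Sunday: 1997-03-02.
The following Thursday is 1997-03-06.
The following Sunday is 1997-03-09.
The following Thursday is 1997-03-13.
Next Sunday: 1997-03-16.

1997-03-16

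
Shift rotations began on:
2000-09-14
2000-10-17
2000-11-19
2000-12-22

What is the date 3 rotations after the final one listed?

2001-03-31

Gaps between consecutive events: 33, 33, 33 days — a constant 33-day interval.
2000-12-22 + 33 days = 2001-01-24.
2001-01-24 + 33 days = 2001-02-26.
2001-02-26 + 33 days = 2001-03-31.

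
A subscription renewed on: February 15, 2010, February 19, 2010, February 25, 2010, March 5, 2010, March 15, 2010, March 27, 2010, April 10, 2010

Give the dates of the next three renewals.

Intervals are 4, 6, 8, 10, 12, 14 days — an arithmetic progression with common difference 2.
Next gap: 16 days. April 10, 2010 + 16 days = April 26, 2010.
Next gap: 18 days. April 26, 2010 + 18 days = May 14, 2010.
Next gap: 20 days. May 14, 2010 + 20 days = June 3, 2010.

April 26, 2010; May 14, 2010; June 3, 2010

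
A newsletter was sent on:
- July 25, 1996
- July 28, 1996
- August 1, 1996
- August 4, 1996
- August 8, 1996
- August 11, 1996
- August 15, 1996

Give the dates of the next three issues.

August 18, 1996; August 22, 1996; August 25, 1996

Gaps: 3, 4, 3, 4, 3, 4 days — not constant, but cyclic with period 2.
The events fall on every Thursday and Sunday.
Next Sunday: August 18, 1996.
Next Thursday: August 22, 1996.
Next Sunday: August 25, 1996.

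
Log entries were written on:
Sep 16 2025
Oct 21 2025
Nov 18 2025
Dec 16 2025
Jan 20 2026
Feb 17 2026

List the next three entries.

Mar 17 2026, Apr 21 2026, May 19 2026

These are Tuesdays at 28- or 35-day spacing (35, 28, 28, 35, 28).
The pattern: 3rd Tuesday of the month.
March 2026 — 3rd Tuesday is Mar 17 2026.
3rd Tuesday of April 2026: Apr 21 2026.
May 2026 — 3rd Tuesday is May 19 2026.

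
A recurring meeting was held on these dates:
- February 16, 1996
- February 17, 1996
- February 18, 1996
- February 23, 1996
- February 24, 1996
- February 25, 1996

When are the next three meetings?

The gap pattern 1, 1, 5, 1, 1 repeats every 3 events.
These are the Fridays, Saturdays and Sundays of each week.
Next Friday: March 1, 1996.
Next Saturday: March 2, 1996.
Next Sunday: March 3, 1996.

March 1, 1996; March 2, 1996; March 3, 1996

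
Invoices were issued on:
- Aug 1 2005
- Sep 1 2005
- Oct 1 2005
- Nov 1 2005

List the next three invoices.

Gaps: 31, 30, 31 days — not constant. Every event is on the 1st of the month.
Pattern: the 1st of each month.
December 2005: Dec 1 2005.
January 2006: Jan 1 2006.
Next: February 2006 → Feb 1 2006.

Dec 1 2005, Jan 1 2006, Feb 1 2006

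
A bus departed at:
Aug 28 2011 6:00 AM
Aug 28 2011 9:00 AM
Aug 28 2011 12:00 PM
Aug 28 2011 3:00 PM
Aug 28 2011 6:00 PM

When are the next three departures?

Aug 28 2011 9:00 PM, Aug 29 2011 12:00 AM, Aug 29 2011 3:00 AM

Spacing: 3, 3, 3, 3 h — constant 3 h.
Aug 28 2011 6:00 PM + 3 h = Aug 28 2011 9:00 PM.
Aug 28 2011 9:00 PM + 3 h = Aug 29 2011 12:00 AM.
Aug 29 2011 12:00 AM + 3 h = Aug 29 2011 3:00 AM.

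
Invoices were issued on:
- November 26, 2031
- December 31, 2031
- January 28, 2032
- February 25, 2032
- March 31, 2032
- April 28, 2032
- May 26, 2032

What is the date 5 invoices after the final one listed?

October 27, 2032

All Wednesdays; the gaps (35, 28, 28, 35, 28, 28) vary with month length.
This is the last Wednesday of each month.
Last Wednesday of June 2032: June 30, 2032.
July 2032 ends with Wednesday July 28, 2032.
August 2032 ends with Wednesday August 25, 2032.
Last Wednesday of September 2032: September 29, 2032.
October 2032 ends with Wednesday October 27, 2032.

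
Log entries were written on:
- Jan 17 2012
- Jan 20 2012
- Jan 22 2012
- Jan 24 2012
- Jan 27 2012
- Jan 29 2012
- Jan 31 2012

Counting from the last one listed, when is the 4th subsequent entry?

The gap pattern 3, 2, 2, 3, 2, 2 repeats every 3 events.
These are the Tuesdays, Fridays and Sundays of each week.
The following Friday is Feb 3 2012.
The following Sunday is Feb 5 2012.
Next Tuesday: Feb 7 2012.
The following Friday is Feb 10 2012.

Feb 10 2012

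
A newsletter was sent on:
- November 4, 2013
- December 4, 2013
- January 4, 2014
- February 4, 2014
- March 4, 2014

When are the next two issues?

The day-of-month is always 4 (30, 31, 31, 28 days between events).
So this recurs on the 4th of each month.
Next: April 2014 → April 4, 2014.
May 2014: May 4, 2014.

April 4, 2014; May 4, 2014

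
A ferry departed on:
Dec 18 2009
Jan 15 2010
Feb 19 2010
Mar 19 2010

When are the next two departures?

All dates are Fridays, 28, 35, 28 days apart.
Specifically, the 3rd Friday of each month.
April 2010 — 3rd Friday is Apr 16 2010.
3rd Friday of May 2010: May 21 2010.

Apr 16 2010, May 21 2010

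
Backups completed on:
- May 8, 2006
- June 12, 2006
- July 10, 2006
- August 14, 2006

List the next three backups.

September 11, 2006; October 9, 2006; November 13, 2006

All dates are Mondays, 35, 28, 35 days apart.
Specifically, the 2nd Monday of each month.
2nd Monday of September 2006: September 11, 2006.
2nd Monday of October 2006: October 9, 2006.
November 2006 — 2nd Monday is November 13, 2006.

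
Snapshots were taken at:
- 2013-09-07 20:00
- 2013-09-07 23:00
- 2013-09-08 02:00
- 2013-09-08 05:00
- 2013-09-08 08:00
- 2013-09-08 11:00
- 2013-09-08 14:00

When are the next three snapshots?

Spacing: 3, 3, 3, 3, 3, 3 h — constant 3 h.
2013-09-08 14:00 + 3 h = 2013-09-08 17:00.
2013-09-08 17:00 + 3 h = 2013-09-08 20:00.
2013-09-08 20:00 + 3 h = 2013-09-08 23:00.

2013-09-08 17:00, 2013-09-08 20:00, 2013-09-08 23:00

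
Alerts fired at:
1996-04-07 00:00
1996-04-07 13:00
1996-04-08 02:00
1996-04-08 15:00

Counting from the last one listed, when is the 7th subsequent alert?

Spacing: 13, 13, 13 h — constant 13 h.
1996-04-08 15:00 + 13 h = 1996-04-09 04:00.
1996-04-09 04:00 + 13 h = 1996-04-09 17:00.
1996-04-09 17:00 + 13 h = 1996-04-10 06:00.
1996-04-10 06:00 + 13 h = 1996-04-10 19:00.
1996-04-10 19:00 + 13 h = 1996-04-11 08:00.
1996-04-11 08:00 + 13 h = 1996-04-11 21:00.
1996-04-11 21:00 + 13 h = 1996-04-12 10:00.

1996-04-12 10:00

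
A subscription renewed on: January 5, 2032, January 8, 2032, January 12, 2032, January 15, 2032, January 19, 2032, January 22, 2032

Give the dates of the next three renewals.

Gaps: 3, 4, 3, 4, 3 days — not constant, but cyclic with period 2.
The events fall on every Monday and Thursday.
Next Monday: January 26, 2032.
The following Thursday is January 29, 2032.
The following Monday is February 2, 2032.

January 26, 2032; January 29, 2032; February 2, 2032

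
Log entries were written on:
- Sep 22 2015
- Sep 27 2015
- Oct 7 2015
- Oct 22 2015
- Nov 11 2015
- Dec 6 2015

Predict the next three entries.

Jan 5 2016, Feb 9 2016, Mar 20 2016

Gaps: 5, 10, 15, 20, 25 days — each gap is 5 larger than the previous one.
Next gap: 30 days. Dec 6 2015 + 30 days = Jan 5 2016.
Next gap: 35 days. Jan 5 2016 + 35 days = Feb 9 2016.
Next gap: 40 days. Feb 9 2016 + 40 days = Mar 20 2016.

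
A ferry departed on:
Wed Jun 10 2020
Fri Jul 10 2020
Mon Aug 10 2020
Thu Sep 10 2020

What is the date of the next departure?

Sat Oct 10 2020

Gaps: 30, 31, 31 days — not constant. Every event is on the 10th of the month.
Pattern: the 10th of each month.
Next: October 2020 → Sat Oct 10 2020.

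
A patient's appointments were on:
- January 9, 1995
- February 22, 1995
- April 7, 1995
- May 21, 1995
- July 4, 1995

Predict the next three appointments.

Every event comes 44 days after the last (44, 44, 44, 44).
July 4, 1995 + 44 days = August 17, 1995.
August 17, 1995 + 44 days = September 30, 1995.
September 30, 1995 + 44 days = November 13, 1995.

August 17, 1995; September 30, 1995; November 13, 1995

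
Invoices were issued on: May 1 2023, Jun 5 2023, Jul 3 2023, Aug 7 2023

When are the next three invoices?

Sep 4 2023, Oct 2 2023, Nov 6 2023

Gaps: 35, 28, 35 days — a mix of 28 and 35. Every date is a Monday.
Each is the 1st Monday of its month.
September 2023 — 1st Monday is Sep 4 2023.
October 2023 — 1st Monday is Oct 2 2023.
1st Monday of November 2023: Nov 6 2023.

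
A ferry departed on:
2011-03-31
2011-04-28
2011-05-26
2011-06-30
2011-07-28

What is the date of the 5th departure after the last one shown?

These are Thursdays with 28, 28, 35, 28-day gaps.
Each is the final Thursday of its month — 2011-03-31 is past the 28th, so '4th Thursday' doesn't fit.
Last Thursday of August 2011: 2011-08-25.
September 2011 ends with Thursday 2011-09-29.
October 2011 ends with Thursday 2011-10-27.
November 2011 ends with Thursday 2011-11-24.
December 2011 ends with Thursday 2011-12-29.

2011-12-29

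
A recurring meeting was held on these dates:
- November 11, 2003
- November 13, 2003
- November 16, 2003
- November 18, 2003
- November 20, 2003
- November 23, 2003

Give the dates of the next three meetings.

Gaps: 2, 3, 2, 2, 3 days — not constant, but cyclic with period 3.
The events fall on every Tuesday, Thursday and Sunday.
Next Tuesday: November 25, 2003.
Next Thursday: November 27, 2003.
Next Sunday: November 30, 2003.

November 25, 2003; November 27, 2003; November 30, 2003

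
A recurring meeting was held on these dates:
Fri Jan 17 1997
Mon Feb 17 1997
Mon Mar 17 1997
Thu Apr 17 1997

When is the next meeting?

Gaps: 31, 28, 31 days — not constant. Every event is on the 17th of the month.
Pattern: the 17th of each month.
Next: May 1997 → Sat May 17 1997.

Sat May 17 1997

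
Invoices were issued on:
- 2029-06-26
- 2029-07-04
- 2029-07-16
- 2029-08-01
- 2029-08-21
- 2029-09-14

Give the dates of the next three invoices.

Gaps: 8, 12, 16, 20, 24 days — each gap is 4 larger than the previous one.
Next gap: 28 days. 2029-09-14 + 28 days = 2029-10-12.
Next gap: 32 days. 2029-10-12 + 32 days = 2029-11-13.
Next gap: 36 days. 2029-11-13 + 36 days = 2029-12-19.

2029-10-12, 2029-11-13, 2029-12-19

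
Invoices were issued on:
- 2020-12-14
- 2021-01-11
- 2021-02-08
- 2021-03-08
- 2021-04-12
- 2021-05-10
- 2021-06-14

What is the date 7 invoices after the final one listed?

These are Mondays at 28- or 35-day spacing (28, 28, 28, 35, 28, 35).
The pattern: 2nd Monday of the month.
2nd Monday of July 2021: 2021-07-12.
2nd Monday of August 2021: 2021-08-09.
2nd Monday of September 2021: 2021-09-13.
October 2021 — 2nd Monday is 2021-10-11.
November 2021 — 2nd Monday is 2021-11-08.
2nd Monday of December 2021: 2021-12-13.
January 2022 — 2nd Monday is 2022-01-10.

2022-01-10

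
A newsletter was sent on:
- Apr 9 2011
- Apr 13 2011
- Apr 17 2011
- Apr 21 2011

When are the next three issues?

The spacing is 4, 4, 4 days — always 4 days.
Apr 21 2011 + 4 days = Apr 25 2011.
Apr 25 2011 + 4 days = Apr 29 2011.
Apr 29 2011 + 4 days = May 3 2011.

Apr 25 2011, Apr 29 2011, May 3 2011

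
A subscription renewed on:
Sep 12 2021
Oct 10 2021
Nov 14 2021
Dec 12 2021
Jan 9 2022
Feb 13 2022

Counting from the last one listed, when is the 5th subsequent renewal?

Jul 10 2022

Gaps: 28, 35, 28, 28, 35 days — a mix of 28 and 35. Every date is a Sunday.
Each is the 2nd Sunday of its month.
March 2022 — 2nd Sunday is Mar 13 2022.
April 2022 — 2nd Sunday is Apr 10 2022.
2nd Sunday of May 2022: May 8 2022.
2nd Sunday of June 2022: Jun 12 2022.
2nd Sunday of July 2022: Jul 10 2022.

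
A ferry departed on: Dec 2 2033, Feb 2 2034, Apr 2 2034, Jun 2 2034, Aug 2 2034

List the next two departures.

The day-of-month is always 2 (62, 59, 61, 61 days between events).
So this recurs on the 2nd of every 2 months.
Next: October 2034 → Oct 2 2034.
December 2034: Dec 2 2034.

Oct 2 2034, Dec 2 2034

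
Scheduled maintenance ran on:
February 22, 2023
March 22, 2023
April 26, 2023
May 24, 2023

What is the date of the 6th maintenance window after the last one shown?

November 22, 2023

These are Wednesdays at 28- or 35-day spacing (28, 35, 28).
The pattern: 4th Wednesday of the month.
4th Wednesday of June 2023: June 28, 2023.
4th Wednesday of July 2023: July 26, 2023.
August 2023 — 4th Wednesday is August 23, 2023.
4th Wednesday of September 2023: September 27, 2023.
October 2023 — 4th Wednesday is October 25, 2023.
4th Wednesday of November 2023: November 22, 2023.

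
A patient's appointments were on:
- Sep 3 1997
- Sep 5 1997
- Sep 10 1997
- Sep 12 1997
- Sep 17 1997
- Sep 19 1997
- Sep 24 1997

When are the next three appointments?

The gap pattern 2, 5, 2, 5, 2, 5 repeats every 2 events.
These are the Wednesdays and Fridays of each week.
The following Friday is Sep 26 1997.
Next Wednesday: Oct 1 1997.
Next Friday: Oct 3 1997.

Sep 26 1997, Oct 1 1997, Oct 3 1997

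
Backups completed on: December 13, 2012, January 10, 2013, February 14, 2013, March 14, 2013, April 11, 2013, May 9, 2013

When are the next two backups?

Gaps: 28, 35, 28, 28, 28 days — a mix of 28 and 35. Every date is a Thursday.
Each is the 2nd Thursday of its month.
June 2013 — 2nd Thursday is June 13, 2013.
July 2013 — 2nd Thursday is July 11, 2013.

June 13, 2013; July 11, 2013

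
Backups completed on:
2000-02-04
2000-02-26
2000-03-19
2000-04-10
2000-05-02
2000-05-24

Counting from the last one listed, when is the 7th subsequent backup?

Gaps between consecutive events: 22, 22, 22, 22, 22 days — a constant 22-day interval.
2000-05-24 + 22 days = 2000-06-15.
2000-06-15 + 22 days = 2000-07-07.
2000-07-07 + 22 days = 2000-07-29.
2000-07-29 + 22 days = 2000-08-20.
2000-08-20 + 22 days = 2000-09-11.
2000-09-11 + 22 days = 2000-10-03.
2000-10-03 + 22 days = 2000-10-25.

2000-10-25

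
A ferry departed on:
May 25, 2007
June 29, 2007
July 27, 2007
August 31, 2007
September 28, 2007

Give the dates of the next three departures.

October 26, 2007; November 30, 2007; December 28, 2007

Every date is a Friday; gaps 35, 28, 35, 28 days.
Each is the last Friday of its month (at least one falls on the 29th or later, ruling out '4th Friday').
Last Friday of October 2007: October 26, 2007.
Last Friday of November 2007: November 30, 2007.
Last Friday of December 2007: December 28, 2007.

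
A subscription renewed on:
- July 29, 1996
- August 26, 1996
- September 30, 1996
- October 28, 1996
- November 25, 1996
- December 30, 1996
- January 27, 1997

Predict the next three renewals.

Every date is a Monday; gaps 28, 35, 28, 28, 35, 28 days.
Each is the last Monday of its month (at least one falls on the 29th or later, ruling out '4th Monday').
February 1997 ends with Monday February 24, 1997.
Last Monday of March 1997: March 31, 1997.
Last Monday of April 1997: April 28, 1997.

February 24, 1997; March 31, 1997; April 28, 1997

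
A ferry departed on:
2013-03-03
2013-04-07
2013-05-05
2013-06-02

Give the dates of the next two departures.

Gaps: 35, 28, 28 days — a mix of 28 and 35. Every date is a Sunday.
Each is the 1st Sunday of its month.
1st Sunday of July 2013: 2013-07-07.
1st Sunday of August 2013: 2013-08-04.

2013-07-07, 2013-08-04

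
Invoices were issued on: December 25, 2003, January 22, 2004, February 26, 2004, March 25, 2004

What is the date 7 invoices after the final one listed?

October 28, 2004

All dates are Thursdays, 28, 35, 28 days apart.
Specifically, the 4th Thursday of each month.
April 2004 — 4th Thursday is April 22, 2004.
May 2004 — 4th Thursday is May 27, 2004.
4th Thursday of June 2004: June 24, 2004.
July 2004 — 4th Thursday is July 22, 2004.
4th Thursday of August 2004: August 26, 2004.
September 2004 — 4th Thursday is September 23, 2004.
4th Thursday of October 2004: October 28, 2004.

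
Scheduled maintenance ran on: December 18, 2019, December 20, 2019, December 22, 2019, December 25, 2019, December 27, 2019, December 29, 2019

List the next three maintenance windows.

January 1, 2020; January 3, 2020; January 5, 2020

The gap pattern 2, 2, 3, 2, 2 repeats every 3 events.
These are the Wednesdays, Fridays and Sundays of each week.
Next Wednesday: January 1, 2020.
Next Friday: January 3, 2020.
The following Sunday is January 5, 2020.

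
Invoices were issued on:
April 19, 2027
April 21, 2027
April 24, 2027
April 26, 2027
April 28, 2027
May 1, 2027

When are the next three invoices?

The gap pattern 2, 3, 2, 2, 3 repeats every 3 events.
These are the Mondays, Wednesdays and Saturdays of each week.
Next Monday: May 3, 2027.
The following Wednesday is May 5, 2027.
The following Saturday is May 8, 2027.

May 3, 2027; May 5, 2027; May 8, 2027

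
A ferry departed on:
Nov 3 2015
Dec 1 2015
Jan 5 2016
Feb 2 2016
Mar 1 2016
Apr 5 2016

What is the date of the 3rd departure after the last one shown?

Jul 5 2016

These are Tuesdays at 28- or 35-day spacing (28, 35, 28, 28, 35).
The pattern: 1st Tuesday of the month.
May 2016 — 1st Tuesday is May 3 2016.
1st Tuesday of June 2016: Jun 7 2016.
July 2016 — 1st Tuesday is Jul 5 2016.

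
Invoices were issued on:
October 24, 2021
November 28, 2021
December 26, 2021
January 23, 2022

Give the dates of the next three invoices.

February 27, 2022; March 27, 2022; April 24, 2022

All dates are Sundays, 35, 28, 28 days apart.
Specifically, the 4th Sunday of each month.
4th Sunday of February 2022: February 27, 2022.
March 2022 — 4th Sunday is March 27, 2022.
4th Sunday of April 2022: April 24, 2022.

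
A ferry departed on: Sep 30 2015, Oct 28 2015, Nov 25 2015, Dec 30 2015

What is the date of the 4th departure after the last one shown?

Every date is a Wednesday; gaps 28, 28, 35 days.
Each is the last Wednesday of its month (at least one falls on the 29th or later, ruling out '4th Wednesday').
January 2016 ends with Wednesday Jan 27 2016.
Last Wednesday of February 2016: Feb 24 2016.
March 2016 ends with Wednesday Mar 30 2016.
April 2016 ends with Wednesday Apr 27 2016.

Apr 27 2016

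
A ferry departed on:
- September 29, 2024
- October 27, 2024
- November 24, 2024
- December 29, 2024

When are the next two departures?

January 26, 2025; February 23, 2025

These are Sundays with 28, 28, 35-day gaps.
Each is the final Sunday of its month — September 29, 2024 is past the 28th, so '4th Sunday' doesn't fit.
January 2025 ends with Sunday January 26, 2025.
Last Sunday of February 2025: February 23, 2025.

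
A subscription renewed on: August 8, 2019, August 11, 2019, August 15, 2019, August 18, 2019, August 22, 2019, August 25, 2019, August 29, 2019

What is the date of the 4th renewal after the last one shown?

The gap pattern 3, 4, 3, 4, 3, 4 repeats every 2 events.
These are the Thursdays and Sundays of each week.
Next Sunday: September 1, 2019.
Next Thursday: September 5, 2019.
Next Sunday: September 8, 2019.
Next Thursday: September 12, 2019.

September 12, 2019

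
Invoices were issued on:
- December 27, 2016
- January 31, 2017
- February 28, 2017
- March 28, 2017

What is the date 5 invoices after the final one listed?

August 29, 2017

All Tuesdays; the gaps (35, 28, 28) vary with month length.
This is the last Tuesday of each month.
Last Tuesday of April 2017: April 25, 2017.
Last Tuesday of May 2017: May 30, 2017.
Last Tuesday of June 2017: June 27, 2017.
Last Tuesday of July 2017: July 25, 2017.
Last Tuesday of August 2017: August 29, 2017.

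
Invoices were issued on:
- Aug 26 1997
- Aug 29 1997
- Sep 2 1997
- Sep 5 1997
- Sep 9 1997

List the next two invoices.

Gaps: 3, 4, 3, 4 days — not constant, but cyclic with period 2.
The events fall on every Tuesday and Friday.
The following Friday is Sep 12 1997.
The following Tuesday is Sep 16 1997.

Sep 12 1997, Sep 16 1997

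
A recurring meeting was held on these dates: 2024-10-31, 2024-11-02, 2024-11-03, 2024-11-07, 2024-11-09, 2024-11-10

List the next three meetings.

Gaps: 2, 1, 4, 2, 1 days — not constant, but cyclic with period 3.
The events fall on every Thursday, Saturday and Sunday.
Next Thursday: 2024-11-14.
Next Saturday: 2024-11-16.
The following Sunday is 2024-11-17.

2024-11-14, 2024-11-16, 2024-11-17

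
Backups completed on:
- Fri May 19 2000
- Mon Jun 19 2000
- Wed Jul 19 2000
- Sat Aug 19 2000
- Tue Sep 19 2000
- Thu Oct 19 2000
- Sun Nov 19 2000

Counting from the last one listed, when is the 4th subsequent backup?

The day-of-month is always 19 (31, 30, 31, 31, 30, 31 days between events).
So this recurs on the 19th of each month.
December 2000: Tue Dec 19 2000.
Next: January 2001 → Fri Jan 19 2001.
Next: February 2001 → Mon Feb 19 2001.
March 2001: Mon Mar 19 2001.

Mon Mar 19 2001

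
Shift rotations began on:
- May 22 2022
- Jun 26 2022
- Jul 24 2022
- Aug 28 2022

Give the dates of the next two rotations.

These are Sundays at 28- or 35-day spacing (35, 28, 35).
The pattern: 4th Sunday of the month.
September 2022 — 4th Sunday is Sep 25 2022.
4th Sunday of October 2022: Oct 23 2022.

Sep 25 2022, Oct 23 2022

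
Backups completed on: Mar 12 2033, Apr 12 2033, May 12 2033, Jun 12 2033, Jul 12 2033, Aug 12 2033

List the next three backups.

Each date is the 12th; the gaps (31, 30, 31, 30, 31) track the month lengths.
The rule is the 12th of each month.
September 2033: Sep 12 2033.
October 2033: Oct 12 2033.
Next: November 2033 → Nov 12 2033.

Sep 12 2033, Oct 12 2033, Nov 12 2033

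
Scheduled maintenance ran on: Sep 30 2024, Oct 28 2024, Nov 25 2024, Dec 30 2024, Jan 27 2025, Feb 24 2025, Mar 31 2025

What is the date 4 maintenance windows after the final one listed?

Jul 28 2025

Every date is a Monday; gaps 28, 28, 35, 28, 28, 35 days.
Each is the last Monday of its month (at least one falls on the 29th or later, ruling out '4th Monday').
Last Monday of April 2025: Apr 28 2025.
Last Monday of May 2025: May 26 2025.
June 2025 ends with Monday Jun 30 2025.
Last Monday of July 2025: Jul 28 2025.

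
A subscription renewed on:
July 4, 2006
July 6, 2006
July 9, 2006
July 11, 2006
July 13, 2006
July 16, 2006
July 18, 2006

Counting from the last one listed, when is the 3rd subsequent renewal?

July 25, 2006

Gaps: 2, 3, 2, 2, 3, 2 days — not constant, but cyclic with period 3.
The events fall on every Tuesday, Thursday and Sunday.
The following Thursday is July 20, 2006.
Next Sunday: July 23, 2006.
Next Tuesday: July 25, 2006.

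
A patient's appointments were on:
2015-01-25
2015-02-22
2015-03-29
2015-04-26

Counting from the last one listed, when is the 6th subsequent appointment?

These are Sundays with 28, 35, 28-day gaps.
Each is the final Sunday of its month — 2015-03-29 is past the 28th, so '4th Sunday' doesn't fit.
May 2015 ends with Sunday 2015-05-31.
June 2015 ends with Sunday 2015-06-28.
July 2015 ends with Sunday 2015-07-26.
August 2015 ends with Sunday 2015-08-30.
September 2015 ends with Sunday 2015-09-27.
October 2015 ends with Sunday 2015-10-25.

2015-10-25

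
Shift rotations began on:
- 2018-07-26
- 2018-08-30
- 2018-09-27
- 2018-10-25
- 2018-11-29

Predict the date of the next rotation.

2018-12-27

All Thursdays; the gaps (35, 28, 28, 35) vary with month length.
This is the last Thursday of each month.
Last Thursday of December 2018: 2018-12-27.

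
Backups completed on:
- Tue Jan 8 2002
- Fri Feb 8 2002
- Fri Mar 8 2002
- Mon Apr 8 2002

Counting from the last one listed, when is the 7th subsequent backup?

Fri Nov 8 2002

Gaps: 31, 28, 31 days — not constant. Every event is on the 8th of the month.
Pattern: the 8th of each month.
May 2002: Wed May 8 2002.
Next: June 2002 → Sat Jun 8 2002.
Next: July 2002 → Mon Jul 8 2002.
Next: August 2002 → Thu Aug 8 2002.
Next: September 2002 → Sun Sep 8 2002.
October 2002: Tue Oct 8 2002.
November 2002: Fri Nov 8 2002.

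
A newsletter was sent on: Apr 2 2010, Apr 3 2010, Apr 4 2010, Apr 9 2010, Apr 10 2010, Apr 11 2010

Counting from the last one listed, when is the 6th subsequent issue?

The gap pattern 1, 1, 5, 1, 1 repeats every 3 events.
These are the Fridays, Saturdays and Sundays of each week.
Next Friday: Apr 16 2010.
The following Saturday is Apr 17 2010.
The following Sunday is Apr 18 2010.
Next Friday: Apr 23 2010.
The following Saturday is Apr 24 2010.
Next Sunday: Apr 25 2010.

Apr 25 2010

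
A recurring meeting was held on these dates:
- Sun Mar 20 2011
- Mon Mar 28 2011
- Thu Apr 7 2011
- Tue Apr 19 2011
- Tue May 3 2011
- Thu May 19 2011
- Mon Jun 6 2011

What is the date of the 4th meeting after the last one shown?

The spacing grows by 2 each time: 8, 10, 12, 14, 16, 18 days.
Next gap: 20 days. Mon Jun 6 2011 + 20 days = Sun Jun 26 2011.
Next gap: 22 days. Sun Jun 26 2011 + 22 days = Mon Jul 18 2011.
Next gap: 24 days. Mon Jul 18 2011 + 24 days = Thu Aug 11 2011.
Next gap: 26 days. Thu Aug 11 2011 + 26 days = Tue Sep 6 2011.

Tue Sep 6 2011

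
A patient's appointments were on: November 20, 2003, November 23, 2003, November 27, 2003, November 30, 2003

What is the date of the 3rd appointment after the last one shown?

December 11, 2003

Every event lands on a Thursday or Sunday (gaps cycle 3, 4, 3).
So the schedule is: every Thursday and Sunday.
The following Thursday is December 4, 2003.
The following Sunday is December 7, 2003.
The following Thursday is December 11, 2003.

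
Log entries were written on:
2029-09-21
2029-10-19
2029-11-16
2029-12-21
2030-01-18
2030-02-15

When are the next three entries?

2030-03-15, 2030-04-19, 2030-05-17

These are Fridays at 28- or 35-day spacing (28, 28, 35, 28, 28).
The pattern: 3rd Friday of the month.
March 2030 — 3rd Friday is 2030-03-15.
April 2030 — 3rd Friday is 2030-04-19.
May 2030 — 3rd Friday is 2030-05-17.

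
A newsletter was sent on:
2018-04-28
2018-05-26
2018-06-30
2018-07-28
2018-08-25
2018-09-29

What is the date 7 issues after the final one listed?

2019-04-27

All Saturdays; the gaps (28, 35, 28, 28, 35) vary with month length.
This is the last Saturday of each month.
October 2018 ends with Saturday 2018-10-27.
November 2018 ends with Saturday 2018-11-24.
December 2018 ends with Saturday 2018-12-29.
Last Saturday of January 2019: 2019-01-26.
Last Saturday of February 2019: 2019-02-23.
Last Saturday of March 2019: 2019-03-30.
Last Saturday of April 2019: 2019-04-27.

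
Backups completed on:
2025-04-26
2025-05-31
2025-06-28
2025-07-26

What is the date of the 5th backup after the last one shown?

All Saturdays; the gaps (35, 28, 28) vary with month length.
This is the last Saturday of each month.
Last Saturday of August 2025: 2025-08-30.
September 2025 ends with Saturday 2025-09-27.
October 2025 ends with Saturday 2025-10-25.
November 2025 ends with Saturday 2025-11-29.
Last Saturday of December 2025: 2025-12-27.

2025-12-27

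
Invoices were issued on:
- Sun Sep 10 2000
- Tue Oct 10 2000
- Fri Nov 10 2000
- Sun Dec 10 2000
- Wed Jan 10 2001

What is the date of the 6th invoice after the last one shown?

Each date is the 10th; the gaps (30, 31, 30, 31) track the month lengths.
The rule is the 10th of each month.
Next: February 2001 → Sat Feb 10 2001.
Next: March 2001 → Sat Mar 10 2001.
Next: April 2001 → Tue Apr 10 2001.
May 2001: Thu May 10 2001.
June 2001: Sun Jun 10 2001.
July 2001: Tue Jul 10 2001.

Tue Jul 10 2001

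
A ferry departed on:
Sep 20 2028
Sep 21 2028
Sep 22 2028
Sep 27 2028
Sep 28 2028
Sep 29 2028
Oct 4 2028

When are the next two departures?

Gaps: 1, 1, 5, 1, 1, 5 days — not constant, but cyclic with period 3.
The events fall on every Wednesday, Thursday and Friday.
The following Thursday is Oct 5 2028.
Next Friday: Oct 6 2028.

Oct 5 2028, Oct 6 2028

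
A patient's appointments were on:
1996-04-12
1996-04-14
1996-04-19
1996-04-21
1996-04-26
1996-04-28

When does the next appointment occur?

1996-05-03

Gaps: 2, 5, 2, 5, 2 days — not constant, but cyclic with period 2.
The events fall on every Friday and Sunday.
The following Friday is 1996-05-03.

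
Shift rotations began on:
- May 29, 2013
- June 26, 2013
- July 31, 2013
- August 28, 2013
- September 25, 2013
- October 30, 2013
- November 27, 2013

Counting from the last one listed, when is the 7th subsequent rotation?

June 25, 2014

All Wednesdays; the gaps (28, 35, 28, 28, 35, 28) vary with month length.
This is the last Wednesday of each month.
Last Wednesday of December 2013: December 25, 2013.
Last Wednesday of January 2014: January 29, 2014.
Last Wednesday of February 2014: February 26, 2014.
Last Wednesday of March 2014: March 26, 2014.
Last Wednesday of April 2014: April 30, 2014.
May 2014 ends with Wednesday May 28, 2014.
Last Wednesday of June 2014: June 25, 2014.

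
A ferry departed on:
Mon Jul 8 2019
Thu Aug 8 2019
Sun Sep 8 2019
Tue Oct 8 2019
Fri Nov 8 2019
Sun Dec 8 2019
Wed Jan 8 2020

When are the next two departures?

Sat Feb 8 2020, Sun Mar 8 2020

The day-of-month is always 8 (31, 31, 30, 31, 30, 31 days between events).
So this recurs on the 8th of each month.
Next: February 2020 → Sat Feb 8 2020.
March 2020: Sun Mar 8 2020.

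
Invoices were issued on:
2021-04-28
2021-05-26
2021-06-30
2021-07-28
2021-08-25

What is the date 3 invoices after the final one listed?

Every date is a Wednesday; gaps 28, 35, 28, 28 days.
Each is the last Wednesday of its month (at least one falls on the 29th or later, ruling out '4th Wednesday').
Last Wednesday of September 2021: 2021-09-29.
October 2021 ends with Wednesday 2021-10-27.
Last Wednesday of November 2021: 2021-11-24.

2021-11-24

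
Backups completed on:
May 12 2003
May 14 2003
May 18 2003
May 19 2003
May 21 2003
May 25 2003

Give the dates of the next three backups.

The gap pattern 2, 4, 1, 2, 4 repeats every 3 events.
These are the Mondays, Wednesdays and Sundays of each week.
Next Monday: May 26 2003.
Next Wednesday: May 28 2003.
The following Sunday is Jun 1 2003.

May 26 2003, May 28 2003, Jun 1 2003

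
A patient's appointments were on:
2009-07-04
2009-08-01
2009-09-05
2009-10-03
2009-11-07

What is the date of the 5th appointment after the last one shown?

Gaps: 28, 35, 28, 35 days — a mix of 28 and 35. Every date is a Saturday.
Each is the 1st Saturday of its month.
1st Saturday of December 2009: 2009-12-05.
January 2010 — 1st Saturday is 2010-01-02.
1st Saturday of February 2010: 2010-02-06.
March 2010 — 1st Saturday is 2010-03-06.
1st Saturday of April 2010: 2010-04-03.

2010-04-03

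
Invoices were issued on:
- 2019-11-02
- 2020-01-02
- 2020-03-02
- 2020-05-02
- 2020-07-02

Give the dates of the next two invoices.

Each date is the 2nd; the gaps (61, 60, 61, 61) track the month lengths.
The rule is the 2nd of every 2 months.
September 2020: 2020-09-02.
November 2020: 2020-11-02.

2020-09-02, 2020-11-02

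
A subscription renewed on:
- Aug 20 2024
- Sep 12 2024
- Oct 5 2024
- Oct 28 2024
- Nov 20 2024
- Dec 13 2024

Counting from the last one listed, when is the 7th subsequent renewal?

The spacing is 23, 23, 23, 23, 23 days — always 23 days.
Dec 13 2024 + 23 days = Jan 5 2025.
Jan 5 2025 + 23 days = Jan 28 2025.
Jan 28 2025 + 23 days = Feb 20 2025.
Feb 20 2025 + 23 days = Mar 15 2025.
Mar 15 2025 + 23 days = Apr 7 2025.
Apr 7 2025 + 23 days = Apr 30 2025.
Apr 30 2025 + 23 days = May 23 2025.

May 23 2025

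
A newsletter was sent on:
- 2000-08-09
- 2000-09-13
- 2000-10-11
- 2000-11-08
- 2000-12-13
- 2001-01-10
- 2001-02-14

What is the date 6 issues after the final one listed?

2001-08-08

Gaps: 35, 28, 28, 35, 28, 35 days — a mix of 28 and 35. Every date is a Wednesday.
Each is the 2nd Wednesday of its month.
March 2001 — 2nd Wednesday is 2001-03-14.
2nd Wednesday of April 2001: 2001-04-11.
2nd Wednesday of May 2001: 2001-05-09.
June 2001 — 2nd Wednesday is 2001-06-13.
July 2001 — 2nd Wednesday is 2001-07-11.
2nd Wednesday of August 2001: 2001-08-08.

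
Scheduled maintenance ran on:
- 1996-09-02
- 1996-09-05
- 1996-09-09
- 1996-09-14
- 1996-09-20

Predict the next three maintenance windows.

Gaps: 3, 4, 5, 6 days — each gap is 1 larger than the previous one.
Next gap: 7 days. 1996-09-20 + 7 days = 1996-09-27.
Next gap: 8 days. 1996-09-27 + 8 days = 1996-10-05.
Next gap: 9 days. 1996-10-05 + 9 days = 1996-10-14.

1996-09-27, 1996-10-05, 1996-10-14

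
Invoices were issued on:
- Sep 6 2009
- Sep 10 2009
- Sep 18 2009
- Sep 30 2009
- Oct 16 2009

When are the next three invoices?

Nov 5 2009, Nov 29 2009, Dec 27 2009

The spacing grows by 4 each time: 4, 8, 12, 16 days.
Next gap: 20 days. Oct 16 2009 + 20 days = Nov 5 2009.
Next gap: 24 days. Nov 5 2009 + 24 days = Nov 29 2009.
Next gap: 28 days. Nov 29 2009 + 28 days = Dec 27 2009.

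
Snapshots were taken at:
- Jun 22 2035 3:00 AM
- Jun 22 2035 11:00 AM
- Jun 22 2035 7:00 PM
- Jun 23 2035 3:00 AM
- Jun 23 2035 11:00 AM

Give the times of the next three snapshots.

Jun 23 2035 7:00 PM, Jun 24 2035 3:00 AM, Jun 24 2035 11:00 AM

Gaps: 8, 8, 8, 8 hours — each event is 8 hours after the previous one.
Jun 23 2035 11:00 AM + 8 h = Jun 23 2035 7:00 PM.
Jun 23 2035 7:00 PM + 8 h = Jun 24 2035 3:00 AM.
Jun 24 2035 3:00 AM + 8 h = Jun 24 2035 11:00 AM.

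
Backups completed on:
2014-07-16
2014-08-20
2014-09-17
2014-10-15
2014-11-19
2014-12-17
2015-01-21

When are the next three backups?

2015-02-18, 2015-03-18, 2015-04-15

Gaps: 35, 28, 28, 35, 28, 35 days — a mix of 28 and 35. Every date is a Wednesday.
Each is the 3rd Wednesday of its month.
February 2015 — 3rd Wednesday is 2015-02-18.
March 2015 — 3rd Wednesday is 2015-03-18.
April 2015 — 3rd Wednesday is 2015-04-15.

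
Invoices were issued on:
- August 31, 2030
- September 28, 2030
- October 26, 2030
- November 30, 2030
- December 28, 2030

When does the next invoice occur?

These are Saturdays with 28, 28, 35, 28-day gaps.
Each is the final Saturday of its month — August 31, 2030 is past the 28th, so '4th Saturday' doesn't fit.
Last Saturday of January 2031: January 25, 2031.

January 25, 2031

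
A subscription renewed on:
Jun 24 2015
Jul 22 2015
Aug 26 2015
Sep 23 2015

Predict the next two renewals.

Oct 28 2015, Nov 25 2015

Gaps: 28, 35, 28 days — a mix of 28 and 35. Every date is a Wednesday.
Each is the 4th Wednesday of its month.
4th Wednesday of October 2015: Oct 28 2015.
4th Wednesday of November 2015: Nov 25 2015.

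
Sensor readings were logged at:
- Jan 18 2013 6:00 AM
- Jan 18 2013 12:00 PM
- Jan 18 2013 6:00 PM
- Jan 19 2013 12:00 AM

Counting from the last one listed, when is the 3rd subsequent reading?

The interval is a steady 6 hours (6, 6, 6).
Jan 19 2013 12:00 AM + 6 h = Jan 19 2013 6:00 AM.
Jan 19 2013 6:00 AM + 6 h = Jan 19 2013 12:00 PM.
Jan 19 2013 12:00 PM + 6 h = Jan 19 2013 6:00 PM.

Jan 19 2013 6:00 PM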